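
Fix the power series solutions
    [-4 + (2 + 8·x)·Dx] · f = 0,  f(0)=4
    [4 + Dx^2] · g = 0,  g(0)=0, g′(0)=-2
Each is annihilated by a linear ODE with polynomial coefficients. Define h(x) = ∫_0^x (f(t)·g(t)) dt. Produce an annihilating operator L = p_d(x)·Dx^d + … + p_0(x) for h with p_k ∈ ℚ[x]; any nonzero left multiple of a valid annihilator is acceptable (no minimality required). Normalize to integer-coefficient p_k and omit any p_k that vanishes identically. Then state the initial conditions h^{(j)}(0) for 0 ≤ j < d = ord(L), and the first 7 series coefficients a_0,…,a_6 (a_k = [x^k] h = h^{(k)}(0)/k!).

f: a_k = 4, 8, -8, 16, -40, 112, -336, …
g: a_k = 0, -2, 0, 4/3, 0, -4/15, 0, …
Sym-product of L_f,L_g gives L₀ (≤ ord 2).
h=∫₀ˣh₀: take L = L₀·Dx.
L = (16 + 32·x + 64·x^2)·Dx + (-4 - 16·x)·Dx^2 + (1 + 8·x + 16·x^2)·Dx^3  (order 3).
h: a_k = 0, 0, -4, -16/3, 16/3, -64/15, 512/45, …
ICs: h(0) = 0, h′(0) = 0, h′′(0) = -8.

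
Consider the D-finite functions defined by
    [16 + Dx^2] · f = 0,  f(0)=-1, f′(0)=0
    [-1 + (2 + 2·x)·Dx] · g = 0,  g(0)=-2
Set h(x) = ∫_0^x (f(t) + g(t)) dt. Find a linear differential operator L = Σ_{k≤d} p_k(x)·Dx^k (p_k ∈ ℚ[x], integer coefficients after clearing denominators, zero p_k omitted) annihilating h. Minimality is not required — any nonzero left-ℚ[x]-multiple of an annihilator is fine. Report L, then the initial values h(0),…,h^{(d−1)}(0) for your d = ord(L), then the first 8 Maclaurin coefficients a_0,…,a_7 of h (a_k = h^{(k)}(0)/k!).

f: a_k = -1, 0, 8, 0, -32/3, 0, 256/45, 0, …
g: a_k = -2, -1, 1/4, -1/8, 5/64, -7/128, 21/512, -33/1024, …
L₀ := lclm(L_f,L_g); ord L₀ ≤ 2+1.
h=∫₀ˣh₀: take L = L₀·Dx.
L = (-1072 - 2048·x - 1024·x^2)·Dx + (2016 + 6112·x + 6144·x^2 + 2048·x^3)·Dx^2 + (-67 - 128·x - 64·x^2)·Dx^3 + (126 + 382·x + 384·x^2 + 128·x^3)·Dx^4  (order 4).
h: a_k = 0, -3, -1/2, 11/4, -1/32, -2033/960, -7/768, 132017/161280, …
ICs: h(0) = 0, h′(0) = -3, h′′(0) = -1, h′′′(0) = 33/2.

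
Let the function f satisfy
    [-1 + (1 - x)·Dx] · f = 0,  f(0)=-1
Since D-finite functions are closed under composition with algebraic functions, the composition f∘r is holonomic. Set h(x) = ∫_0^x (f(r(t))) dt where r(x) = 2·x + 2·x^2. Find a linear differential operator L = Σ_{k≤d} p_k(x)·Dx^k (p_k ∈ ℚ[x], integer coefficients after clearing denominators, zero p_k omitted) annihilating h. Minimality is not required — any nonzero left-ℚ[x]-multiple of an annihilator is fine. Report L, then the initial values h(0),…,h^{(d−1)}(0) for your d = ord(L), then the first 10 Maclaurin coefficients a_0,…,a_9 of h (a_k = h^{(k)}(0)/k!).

f: a_k = -1, -1, -1, -1, -1, -1, -1, -1, -1, -1, …
Substitute x→r, Dx→(1/r')Dx; clear ⇒ L₀.
∫: right-multiply L₀ by Dx.
L = (2 + 4·x)·Dx + (-1 + 2·x + 2·x^2)·Dx^2  (order 2).
h: a_k = 0, -1, -1, -2, -4, -44/5, -20, -328/7, -112, -272, …
ICs: h(0) = 0, h′(0) = -1.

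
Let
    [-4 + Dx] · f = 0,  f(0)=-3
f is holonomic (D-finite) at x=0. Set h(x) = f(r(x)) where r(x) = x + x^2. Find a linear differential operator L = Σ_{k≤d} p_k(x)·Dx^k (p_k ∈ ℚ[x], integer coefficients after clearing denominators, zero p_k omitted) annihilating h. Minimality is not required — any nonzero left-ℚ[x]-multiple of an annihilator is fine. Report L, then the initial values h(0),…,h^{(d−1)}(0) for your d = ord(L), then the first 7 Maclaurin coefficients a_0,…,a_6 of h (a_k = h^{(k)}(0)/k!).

L = (-4 - 8·x) + Dx  (order 1).
h: a_k = -3, -12, -36, -80, -152, -1248/5, -5536/15, …
ICs: h(0) = -3.

f: a_k = -3, -12, -24, -32, -32, -128/5, -256/15, …
L₀ from L_f via x↦r, Dx↦r'^{-1}Dx.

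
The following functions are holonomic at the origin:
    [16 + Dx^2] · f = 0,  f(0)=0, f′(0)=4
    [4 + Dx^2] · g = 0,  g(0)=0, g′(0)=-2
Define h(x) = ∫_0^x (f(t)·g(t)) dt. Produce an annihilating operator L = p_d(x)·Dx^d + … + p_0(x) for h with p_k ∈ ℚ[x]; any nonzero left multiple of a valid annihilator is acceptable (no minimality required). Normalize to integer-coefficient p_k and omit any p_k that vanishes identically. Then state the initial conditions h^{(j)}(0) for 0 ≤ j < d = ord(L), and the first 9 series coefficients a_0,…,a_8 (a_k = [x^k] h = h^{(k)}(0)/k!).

L = 144·Dx + 40·Dx^3 + Dx^5  (order 5).
h: a_k = 0, 0, 0, -8/3, 0, 16/3, 0, -208/45, 0, …
ICs: h(0) = 0, h′(0) = 0, h′′(0) = 0, h′′′(0) = -16, h′′′′(0) = 0.

f: a_k = 0, 4, 0, -32/3, 0, 128/15, 0, -1024/315, 0, …
g: a_k = 0, -2, 0, 4/3, 0, -4/15, 0, 8/315, 0, …
h₀=f·g: eliminate ⇒ L₀, order ≤ 2·2.
Integrate: L := L₀·Dx.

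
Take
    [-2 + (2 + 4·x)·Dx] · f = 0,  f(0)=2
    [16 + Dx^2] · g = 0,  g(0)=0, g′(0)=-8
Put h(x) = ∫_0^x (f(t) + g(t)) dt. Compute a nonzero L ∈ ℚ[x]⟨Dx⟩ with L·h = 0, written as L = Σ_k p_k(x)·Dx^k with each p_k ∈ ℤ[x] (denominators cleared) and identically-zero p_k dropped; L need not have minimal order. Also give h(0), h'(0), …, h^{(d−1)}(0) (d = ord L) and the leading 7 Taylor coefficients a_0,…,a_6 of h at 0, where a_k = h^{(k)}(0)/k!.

f: a_k = 2, 2, -1, 1, -5/4, 7/4, -21/8, …
g: a_k = 0, -8, 0, 64/3, 0, -256/15, 0, …
f+g: L₀ = lclm(L_f,L_g), ord ≤ 1+2.
∫: right-multiply L₀ by Dx.
L = (-304 - 1024·x - 1024·x^2)·Dx + (240 + 1504·x + 3072·x^2 + 2048·x^3)·Dx^2 + (-19 - 64·x - 64·x^2)·Dx^3 + (15 + 94·x + 192·x^2 + 128·x^3)·Dx^4  (order 4).
h: a_k = 0, 2, -3, -1/3, 67/12, -1/4, -919/360, …
ICs: h(0) = 0, h′(0) = 2, h′′(0) = -6, h′′′(0) = -2.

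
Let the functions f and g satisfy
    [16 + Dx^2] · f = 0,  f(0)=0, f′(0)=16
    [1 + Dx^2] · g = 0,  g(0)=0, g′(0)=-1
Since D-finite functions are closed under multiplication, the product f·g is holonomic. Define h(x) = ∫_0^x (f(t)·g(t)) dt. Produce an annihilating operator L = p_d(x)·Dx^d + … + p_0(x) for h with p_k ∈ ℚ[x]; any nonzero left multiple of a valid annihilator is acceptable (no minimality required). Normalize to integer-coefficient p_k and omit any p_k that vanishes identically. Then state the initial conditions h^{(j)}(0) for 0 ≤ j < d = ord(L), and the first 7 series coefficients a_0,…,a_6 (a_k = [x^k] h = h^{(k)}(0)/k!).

L = 225·Dx + 34·Dx^3 + Dx^5  (order 5).
h: a_k = 0, 0, 0, -16/3, 0, 136/15, 0, …
ICs: h(0) = 0, h′(0) = 0, h′′(0) = 0, h′′′(0) = -32, h′′′′(0) = 0.

f: a_k = 0, 16, 0, -128/3, 0, 512/15, 0, …
g: a_k = 0, -1, 0, 1/6, 0, -1/120, 0, …
f·g: L₀ = L_f ⊗_s L_g, ord ≤ 2·2.
h=∫h₀ ⇒ L = L₀·Dx.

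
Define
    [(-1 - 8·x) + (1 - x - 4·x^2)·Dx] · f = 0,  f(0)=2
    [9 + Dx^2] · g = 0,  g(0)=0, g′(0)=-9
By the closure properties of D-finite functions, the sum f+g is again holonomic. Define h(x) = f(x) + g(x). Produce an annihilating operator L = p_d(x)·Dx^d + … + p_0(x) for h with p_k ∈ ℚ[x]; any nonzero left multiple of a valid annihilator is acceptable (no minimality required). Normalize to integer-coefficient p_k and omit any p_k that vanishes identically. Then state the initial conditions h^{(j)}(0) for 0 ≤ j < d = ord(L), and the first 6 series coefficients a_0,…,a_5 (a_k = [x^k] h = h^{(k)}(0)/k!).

L = (567 + 4806·x + 3321·x^2 + 9936·x^3 + 6480·x^4 + 10368·x^5) + (-171 + 117·x + 441·x^2 - 135·x^3 + 540·x^4 + 3888·x^5 + 5184·x^6)·Dx + (63 + 534·x + 369·x^2 + 1104·x^3 + 720·x^4 + 1152·x^5)·Dx^2 + (-19 + 13·x + 49·x^2 - 15·x^3 + 60·x^4 + 432·x^5 + 576·x^6)·Dx^3  (order 3).
h: a_k = 2, -7, 10, 63/2, 58, 4957/40, …
ICs: h(0) = 2, h′(0) = -7, h′′(0) = 20.

f: a_k = 2, 2, 10, 18, 58, 130, …
g: a_k = 0, -9, 0, 27/2, 0, -243/40, …
Sum ⇒ L₀ = lclm(L_f,L_g) in ℚ(x)⟨Dx⟩.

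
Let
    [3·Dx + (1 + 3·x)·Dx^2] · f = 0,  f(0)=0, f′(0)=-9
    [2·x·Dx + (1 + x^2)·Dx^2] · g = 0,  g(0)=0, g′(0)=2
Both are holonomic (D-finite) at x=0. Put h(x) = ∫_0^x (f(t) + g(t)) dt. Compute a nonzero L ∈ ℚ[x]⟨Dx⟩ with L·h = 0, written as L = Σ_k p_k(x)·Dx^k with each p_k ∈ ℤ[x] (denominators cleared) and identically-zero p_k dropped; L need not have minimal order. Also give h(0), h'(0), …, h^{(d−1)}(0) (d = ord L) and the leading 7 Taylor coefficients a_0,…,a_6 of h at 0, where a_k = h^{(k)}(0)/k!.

L = (-6 - 54·x + 18·x^2 + 18·x^3)·Dx^2 + (-20 - 12·x - 48·x^2 + 36·x^3 + 36·x^4)·Dx^3 + (-3 - 7·x + 6·x^2 + 2·x^3 + 9·x^4 + 9·x^5)·Dx^4  (order 4).
h: a_k = 0, 0, -7/2, 9/2, -83/12, 243/20, -727/30, …
ICs: h(0) = 0, h′(0) = 0, h′′(0) = -7, h′′′(0) = 27.

f: a_k = 0, -9, 27/2, -27, 243/4, -729/5, 729/2, …
g: a_k = 0, 2, 0, -2/3, 0, 2/5, 0, …
Sum ⇒ L₀ = lclm(L_f,L_g) in ℚ(x)⟨Dx⟩.
h=∫₀ˣh₀: take L = L₀·Dx.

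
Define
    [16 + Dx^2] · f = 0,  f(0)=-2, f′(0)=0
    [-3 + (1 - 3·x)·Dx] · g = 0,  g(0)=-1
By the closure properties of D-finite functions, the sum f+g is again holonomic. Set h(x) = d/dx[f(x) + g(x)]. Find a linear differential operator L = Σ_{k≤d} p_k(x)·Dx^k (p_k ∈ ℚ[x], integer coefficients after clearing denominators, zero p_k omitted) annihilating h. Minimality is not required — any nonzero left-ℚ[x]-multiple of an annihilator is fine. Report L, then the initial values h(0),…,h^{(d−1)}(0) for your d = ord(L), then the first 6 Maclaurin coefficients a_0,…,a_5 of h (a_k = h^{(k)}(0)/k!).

f: a_k = -2, 0, 16, 0, -64/3, 0, …
g: a_k = -1, -3, -9, -27, -81, -243, …
Sum ⇒ L₀ = lclm(L_f,L_g) in ℚ(x)⟨Dx⟩.
h₀' ⇒ L via d/dx closure of L₀.
L = (5952 - 4608·x + 6912·x^2) + (-560 + 2448·x - 3456·x^2 + 3456·x^3)·Dx + (372 - 288·x + 432·x^2)·Dx^2 + (-35 + 153·x - 216·x^2 + 216·x^3)·Dx^3  (order 3).
h: a_k = -3, 14, -81, -1228/3, -1215, -64586/15, …
ICs: h(0) = -3, h′(0) = 14, h′′(0) = -162.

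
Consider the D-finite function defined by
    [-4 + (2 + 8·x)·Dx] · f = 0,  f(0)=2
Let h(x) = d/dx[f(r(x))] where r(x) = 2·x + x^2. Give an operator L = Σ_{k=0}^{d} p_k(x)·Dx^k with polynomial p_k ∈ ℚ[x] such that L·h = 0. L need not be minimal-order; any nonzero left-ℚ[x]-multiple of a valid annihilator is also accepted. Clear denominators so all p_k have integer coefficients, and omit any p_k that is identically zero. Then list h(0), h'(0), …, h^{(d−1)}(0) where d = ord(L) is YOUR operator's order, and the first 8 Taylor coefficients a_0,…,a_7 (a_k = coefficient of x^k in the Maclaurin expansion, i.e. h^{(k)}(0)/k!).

f: a_k = 2, 4, -4, 8, -20, 56, -168, 528, …
f∘r: x↦r, Dx↦Dx/r' in L_f ⇒ L₀.
h=h₀': d/dx-closure on L₀ ⇒ L.
L = -3 + (-1 - 9·x - 12·x^2 - 4·x^3)·Dx  (order 1).
h: a_k = 8, -24, 144, -912, 6000, -40464, 277536, -1926816, …
ICs: h(0) = 8.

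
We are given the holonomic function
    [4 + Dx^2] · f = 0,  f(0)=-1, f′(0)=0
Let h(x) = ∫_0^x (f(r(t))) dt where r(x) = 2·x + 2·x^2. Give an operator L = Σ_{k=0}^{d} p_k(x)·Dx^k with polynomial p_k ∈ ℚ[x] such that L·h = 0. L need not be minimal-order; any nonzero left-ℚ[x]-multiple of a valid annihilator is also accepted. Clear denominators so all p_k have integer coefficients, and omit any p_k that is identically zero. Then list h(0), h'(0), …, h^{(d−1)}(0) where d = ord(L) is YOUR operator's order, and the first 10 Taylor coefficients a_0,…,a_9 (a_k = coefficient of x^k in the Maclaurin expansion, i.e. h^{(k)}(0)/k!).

L = (16 + 96·x + 192·x^2 + 128·x^3)·Dx - 2·Dx^2 + (1 + 2·x)·Dx^3  (order 3).
h: a_k = 0, -1, 0, 8/3, 4, -8/15, -64/9, -2624/315, -16/15, 23008/2835, …
ICs: h(0) = 0, h′(0) = -1, h′′(0) = 0.

f: a_k = -1, 0, 2, 0, -2/3, 0, 4/45, 0, -2/315, 0, …
h₀=f(r): pull back L_f along r ⇒ L₀.
∫: right-multiply L₀ by Dx.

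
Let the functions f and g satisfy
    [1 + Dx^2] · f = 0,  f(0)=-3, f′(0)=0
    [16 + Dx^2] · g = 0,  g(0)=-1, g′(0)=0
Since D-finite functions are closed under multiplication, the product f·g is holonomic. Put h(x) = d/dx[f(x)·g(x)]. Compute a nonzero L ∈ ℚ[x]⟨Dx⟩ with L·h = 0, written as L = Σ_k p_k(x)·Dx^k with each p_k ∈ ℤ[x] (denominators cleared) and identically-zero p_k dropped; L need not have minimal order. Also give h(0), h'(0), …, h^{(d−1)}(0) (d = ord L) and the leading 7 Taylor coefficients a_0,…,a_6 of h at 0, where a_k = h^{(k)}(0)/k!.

f: a_k = -3, 0, 3/2, 0, -1/8, 0, 1/240, …
g: a_k = -1, 0, 8, 0, -32/3, 0, 256/45, …
h₀=f·g: eliminate ⇒ L₀, order ≤ 2·2.
Differentiate: ansatz ord ≤ ord L₀ ⇒ L.
L = 225 + 34·Dx^2 + Dx^4  (order 4).
h: a_k = 0, -51, 0, 353/2, 0, -8177/40, 0, …
ICs: h(0) = 0, h′(0) = -51, h′′(0) = 0, h′′′(0) = 1059.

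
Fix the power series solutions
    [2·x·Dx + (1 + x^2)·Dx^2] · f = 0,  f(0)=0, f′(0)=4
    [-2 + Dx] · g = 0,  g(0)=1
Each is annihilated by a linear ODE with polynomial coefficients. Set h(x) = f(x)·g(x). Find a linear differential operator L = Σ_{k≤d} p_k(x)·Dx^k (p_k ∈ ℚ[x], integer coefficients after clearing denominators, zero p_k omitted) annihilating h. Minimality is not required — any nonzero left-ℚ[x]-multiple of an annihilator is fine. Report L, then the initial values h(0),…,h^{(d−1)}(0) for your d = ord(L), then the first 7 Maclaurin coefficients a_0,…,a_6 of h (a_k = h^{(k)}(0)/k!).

f: a_k = 0, 4, 0, -4/3, 0, 4/5, 0, …
g: a_k = 1, 2, 2, 4/3, 2/3, 4/15, 4/45, …
h₀=f·g: eliminate ⇒ L₀, order ≤ 2·1.
L = (4 - 4·x + 4·x^2) + (-4 + 2·x - 4·x^2)·Dx + (1 + x^2)·Dx^2  (order 2).
h: a_k = 0, 4, 8, 20/3, 8/3, 4/5, 8/9, …
ICs: h(0) = 0, h′(0) = 4.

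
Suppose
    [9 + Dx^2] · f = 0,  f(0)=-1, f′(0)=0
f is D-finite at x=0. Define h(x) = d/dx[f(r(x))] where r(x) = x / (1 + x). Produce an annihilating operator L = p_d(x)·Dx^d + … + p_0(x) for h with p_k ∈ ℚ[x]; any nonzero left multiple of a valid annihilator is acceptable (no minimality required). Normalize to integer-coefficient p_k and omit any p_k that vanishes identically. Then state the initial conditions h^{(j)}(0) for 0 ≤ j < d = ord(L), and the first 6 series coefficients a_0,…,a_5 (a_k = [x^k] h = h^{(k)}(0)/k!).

L = (15 + 12·x + 6·x^2) + (6 + 18·x + 18·x^2 + 6·x^3)·Dx + (1 + 4·x + 6·x^2 + 4·x^3 + x^4)·Dx^2  (order 2).
h: a_k = 0, 9, -27, 81/2, -45/2, -2457/40, …
ICs: h(0) = 0, h′(0) = 9.

f: a_k = -1, 0, 9/2, 0, -27/8, 0, …
Substitute x→r, Dx→(1/r')Dx; clear ⇒ L₀.
Derive L from L₀ (diff closure).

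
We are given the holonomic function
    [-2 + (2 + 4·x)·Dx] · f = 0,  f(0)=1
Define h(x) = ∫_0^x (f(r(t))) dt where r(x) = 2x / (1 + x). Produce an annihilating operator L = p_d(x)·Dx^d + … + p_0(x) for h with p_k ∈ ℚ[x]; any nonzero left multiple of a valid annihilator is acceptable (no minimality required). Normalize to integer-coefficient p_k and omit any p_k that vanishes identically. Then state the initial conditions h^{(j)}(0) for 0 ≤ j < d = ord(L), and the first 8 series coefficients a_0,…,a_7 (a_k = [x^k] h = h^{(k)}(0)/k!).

L = -2·Dx + (1 + 6·x + 5·x^2)·Dx^2  (order 2).
h: a_k = 0, 1, 1, -4/3, 5/2, -6, 17, -376/7, …
ICs: h(0) = 0, h′(0) = 1.

f: a_k = 1, 1, -1/2, 1/2, -5/8, 7/8, -21/16, 33/16, …
Change of var in L_f (x↦r) gives L₀.
∫: right-multiply L₀ by Dx.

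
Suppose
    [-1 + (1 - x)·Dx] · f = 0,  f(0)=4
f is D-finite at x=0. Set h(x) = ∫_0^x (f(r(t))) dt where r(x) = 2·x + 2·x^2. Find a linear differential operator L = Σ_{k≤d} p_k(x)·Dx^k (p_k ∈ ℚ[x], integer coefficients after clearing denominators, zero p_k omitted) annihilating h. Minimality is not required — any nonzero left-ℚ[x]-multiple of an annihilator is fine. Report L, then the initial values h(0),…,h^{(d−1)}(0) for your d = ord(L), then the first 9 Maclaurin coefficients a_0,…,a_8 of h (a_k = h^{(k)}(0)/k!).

f: a_k = 4, 4, 4, 4, 4, 4, 4, 4, 4, …
f∘r: x↦r, Dx↦Dx/r' in L_f ⇒ L₀.
∫: right-multiply L₀ by Dx.
L = (2 + 4·x)·Dx + (-1 + 2·x + 2·x^2)·Dx^2  (order 2).
h: a_k = 0, 4, 4, 8, 16, 176/5, 80, 1312/7, 448, …
ICs: h(0) = 0, h′(0) = 4.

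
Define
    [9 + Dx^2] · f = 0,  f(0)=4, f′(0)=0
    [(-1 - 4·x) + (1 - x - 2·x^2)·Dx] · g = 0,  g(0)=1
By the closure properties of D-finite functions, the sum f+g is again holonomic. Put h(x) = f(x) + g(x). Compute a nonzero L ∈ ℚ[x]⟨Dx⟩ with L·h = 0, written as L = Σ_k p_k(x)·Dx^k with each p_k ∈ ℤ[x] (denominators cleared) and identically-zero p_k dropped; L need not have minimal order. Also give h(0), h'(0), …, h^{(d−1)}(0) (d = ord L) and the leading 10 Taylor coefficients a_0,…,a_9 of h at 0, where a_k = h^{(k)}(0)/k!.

L = (-117 - 486·x - 135·x^2 - 360·x^3 - 540·x^4 - 432·x^5) + (45 - 63·x - 81·x^2 + 153·x^3 + 18·x^4 - 324·x^5 - 216·x^6)·Dx + (-13 - 54·x - 15·x^2 - 40·x^3 - 60·x^4 - 48·x^5)·Dx^2 + (5 - 7·x - 9·x^2 + 17·x^3 + 2·x^4 - 36·x^5 - 24·x^6)·Dx^3  (order 3).
h: a_k = 5, 1, -15, 5, 49/2, 21, 779/20, 85, 192249/1120, 341, …
ICs: h(0) = 5, h′(0) = 1, h′′(0) = -30.

f: a_k = 4, 0, -18, 0, 27/2, 0, -81/20, 0, 729/1120, 0, …
g: a_k = 1, 1, 3, 5, 11, 21, 43, 85, 171, 341, …
Sum ⇒ L₀ = lclm(L_f,L_g) in ℚ(x)⟨Dx⟩.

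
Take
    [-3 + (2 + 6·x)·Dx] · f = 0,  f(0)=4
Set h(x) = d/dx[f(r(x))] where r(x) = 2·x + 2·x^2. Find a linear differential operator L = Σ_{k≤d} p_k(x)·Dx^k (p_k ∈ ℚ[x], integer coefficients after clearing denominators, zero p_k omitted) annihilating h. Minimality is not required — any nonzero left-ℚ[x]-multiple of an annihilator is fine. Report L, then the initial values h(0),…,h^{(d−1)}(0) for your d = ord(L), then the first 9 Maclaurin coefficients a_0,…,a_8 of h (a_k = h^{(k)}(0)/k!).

f: a_k = 4, 6, -9/2, 27/4, -405/32, 1701/64, -15309/256, 72171/512, -2814669/8192, …
Substitute x→r, Dx→(1/r')Dx; clear ⇒ L₀.
Derive L from L₀ (diff closure).
L = -1 + (-1 - 8·x - 18·x^2 - 12·x^3)·Dx  (order 1).
h: a_k = 12, -12, 54, -234, 2025/2, -8829/2, 77679/4, -344493/4, 12306249/32, …
ICs: h(0) = 12.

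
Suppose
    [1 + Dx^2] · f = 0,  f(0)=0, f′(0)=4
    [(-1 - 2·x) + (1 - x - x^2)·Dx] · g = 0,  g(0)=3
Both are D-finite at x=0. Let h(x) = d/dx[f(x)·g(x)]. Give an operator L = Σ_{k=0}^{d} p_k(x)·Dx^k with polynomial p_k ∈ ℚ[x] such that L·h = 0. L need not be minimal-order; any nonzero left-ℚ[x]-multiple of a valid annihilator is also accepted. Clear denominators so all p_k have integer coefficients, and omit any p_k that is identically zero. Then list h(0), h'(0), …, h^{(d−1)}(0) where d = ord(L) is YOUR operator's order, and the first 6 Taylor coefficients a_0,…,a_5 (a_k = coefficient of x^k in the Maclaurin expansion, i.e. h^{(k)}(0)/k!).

L = (3 - 2·x - x^2 + 2·x^3 + x^4) + (4 + 10·x + 6·x^2 + 4·x^3)·Dx + (-1 + x^2 + 2·x^3 + x^4)·Dx^2  (order 2).
h: a_k = 12, 24, 66, 136, 561/2, 2703/5, …
ICs: h(0) = 12, h′(0) = 24.

f: a_k = 0, 4, 0, -2/3, 0, 1/30, …
g: a_k = 3, 3, 6, 9, 15, 24, …
h₀=f·g: eliminate ⇒ L₀, order ≤ 2·1.
h=h₀': d/dx-closure on L₀ ⇒ L.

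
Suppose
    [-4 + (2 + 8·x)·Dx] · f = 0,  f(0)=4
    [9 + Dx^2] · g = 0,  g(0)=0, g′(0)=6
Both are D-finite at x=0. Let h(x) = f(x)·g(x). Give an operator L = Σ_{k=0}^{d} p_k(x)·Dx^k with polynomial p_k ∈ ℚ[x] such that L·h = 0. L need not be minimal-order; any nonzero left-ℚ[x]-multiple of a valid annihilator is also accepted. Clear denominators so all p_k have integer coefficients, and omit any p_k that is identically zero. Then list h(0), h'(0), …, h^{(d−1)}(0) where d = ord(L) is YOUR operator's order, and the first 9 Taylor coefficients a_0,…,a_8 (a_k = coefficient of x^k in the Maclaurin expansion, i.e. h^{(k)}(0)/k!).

L = (21 + 72·x + 144·x^2) + (-4 - 16·x)·Dx + (1 + 8·x + 16·x^2)·Dx^2  (order 2).
h: a_k = 0, 24, 48, -84, 24, -759/5, 2802/5, -118431/70, 37701/7, …
ICs: h(0) = 0, h′(0) = 24.

f: a_k = 4, 8, -8, 16, -40, 112, -336, 1056, -3432, …
g: a_k = 0, 6, 0, -9, 0, 81/20, 0, -243/280, 0, …
Sym-product of L_f,L_g gives L₀ (≤ ord 2).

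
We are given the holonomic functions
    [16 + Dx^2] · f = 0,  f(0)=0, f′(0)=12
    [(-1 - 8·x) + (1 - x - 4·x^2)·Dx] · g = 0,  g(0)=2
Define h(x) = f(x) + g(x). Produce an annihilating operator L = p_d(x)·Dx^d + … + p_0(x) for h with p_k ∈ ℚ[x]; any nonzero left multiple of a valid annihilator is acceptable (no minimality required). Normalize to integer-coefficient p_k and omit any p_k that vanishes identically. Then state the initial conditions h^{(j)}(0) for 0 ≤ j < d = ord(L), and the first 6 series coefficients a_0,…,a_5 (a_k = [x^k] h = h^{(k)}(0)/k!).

L = (-560 - 4608·x - 1664·x^2 - 6144·x^3 - 10240·x^4 - 16384·x^5) + (208 - 272·x - 896·x^2 + 1408·x^3 + 1536·x^4 - 6144·x^5 - 8192·x^6)·Dx + (-35 - 288·x - 104·x^2 - 384·x^3 - 640·x^4 - 1024·x^5)·Dx^2 + (13 - 17·x - 56·x^2 + 88·x^3 + 96·x^4 - 384·x^5 - 512·x^6)·Dx^3  (order 3).
h: a_k = 2, 14, 10, -14, 58, 778/5, …
ICs: h(0) = 2, h′(0) = 14, h′′(0) = 20.

f: a_k = 0, 12, 0, -32, 0, 128/5, …
g: a_k = 2, 2, 10, 18, 58, 130, …
f+g: L₀ = lclm(L_f,L_g), ord ≤ 2+1.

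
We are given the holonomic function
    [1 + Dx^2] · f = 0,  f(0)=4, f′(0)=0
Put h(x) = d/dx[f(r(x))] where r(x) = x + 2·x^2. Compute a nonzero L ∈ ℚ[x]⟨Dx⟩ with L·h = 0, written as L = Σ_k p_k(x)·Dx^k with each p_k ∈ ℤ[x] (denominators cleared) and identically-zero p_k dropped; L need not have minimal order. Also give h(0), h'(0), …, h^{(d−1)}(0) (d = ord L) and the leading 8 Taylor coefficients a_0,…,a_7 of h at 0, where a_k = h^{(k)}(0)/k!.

L = (49 + 16·x + 96·x^2 + 256·x^3 + 256·x^4) + (-12 - 48·x)·Dx + (1 + 8·x + 16·x^2)·Dx^2  (order 2).
h: a_k = 0, -4, -24, -94/3, 20/3, 719/30, 553/15, 23521/1260, …
ICs: h(0) = 0, h′(0) = -4.

f: a_k = 4, 0, -2, 0, 1/6, 0, -1/180, 0, …
Change of var in L_f (x↦r) gives L₀.
Differentiate: ansatz ord ≤ ord L₀ ⇒ L.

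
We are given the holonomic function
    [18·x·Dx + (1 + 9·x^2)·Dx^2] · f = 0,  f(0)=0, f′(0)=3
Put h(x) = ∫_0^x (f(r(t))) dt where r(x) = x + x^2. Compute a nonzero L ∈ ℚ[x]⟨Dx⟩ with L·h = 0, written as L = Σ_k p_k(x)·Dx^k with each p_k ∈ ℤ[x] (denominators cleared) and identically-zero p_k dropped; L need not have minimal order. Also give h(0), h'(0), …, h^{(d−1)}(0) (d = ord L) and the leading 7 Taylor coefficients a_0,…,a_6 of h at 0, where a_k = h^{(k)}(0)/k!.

L = (-2 + 18·x + 72·x^2 + 108·x^3 + 54·x^4)·Dx^2 + (1 + 2·x + 9·x^2 + 36·x^3 + 45·x^4 + 18·x^5)·Dx^3  (order 3).
h: a_k = 0, 0, 3/2, 1, -9/4, -27/5, 18/5, …
ICs: h(0) = 0, h′(0) = 0, h′′(0) = 3.

f: a_k = 0, 3, 0, -9, 0, 243/5, 0, …
h₀=f(r): pull back L_f along r ⇒ L₀.
Integrate: L := L₀·Dx.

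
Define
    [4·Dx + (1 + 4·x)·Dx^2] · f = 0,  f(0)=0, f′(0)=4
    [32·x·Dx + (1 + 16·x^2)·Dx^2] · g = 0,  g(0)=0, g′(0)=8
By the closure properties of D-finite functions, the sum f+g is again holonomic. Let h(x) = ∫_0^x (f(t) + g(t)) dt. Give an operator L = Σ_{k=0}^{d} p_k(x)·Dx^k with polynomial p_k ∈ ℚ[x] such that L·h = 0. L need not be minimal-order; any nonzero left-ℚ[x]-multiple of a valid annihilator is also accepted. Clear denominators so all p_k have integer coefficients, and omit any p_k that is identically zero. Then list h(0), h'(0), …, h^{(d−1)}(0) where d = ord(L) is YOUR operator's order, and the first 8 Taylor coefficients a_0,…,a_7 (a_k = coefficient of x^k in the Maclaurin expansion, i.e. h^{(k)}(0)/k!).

f: a_k = 0, 4, -8, 64/3, -64, 1024/5, -2048/3, 16384/7, …
g: a_k = 0, 8, 0, -128/3, 0, 2048/5, 0, -32768/7, …
Weyl lclm of L_f,L_g ⇒ L₀ (ord ≤ 4).
h=∫₀ˣh₀: take L = L₀·Dx.
L = (-32 - 384·x + 1536·x^2 + 2048·x^3)·Dx^2 + (-16 - 64·x + 3072·x^3 + 4096·x^4)·Dx^3 + (-1 + 4·x + 32·x^2 + 128·x^3 + 768·x^4 + 1024·x^5)·Dx^4  (order 4).
h: a_k = 0, 0, 6, -8/3, -16/3, -64/5, 512/5, -2048/21, …
ICs: h(0) = 0, h′(0) = 0, h′′(0) = 12, h′′′(0) = -16.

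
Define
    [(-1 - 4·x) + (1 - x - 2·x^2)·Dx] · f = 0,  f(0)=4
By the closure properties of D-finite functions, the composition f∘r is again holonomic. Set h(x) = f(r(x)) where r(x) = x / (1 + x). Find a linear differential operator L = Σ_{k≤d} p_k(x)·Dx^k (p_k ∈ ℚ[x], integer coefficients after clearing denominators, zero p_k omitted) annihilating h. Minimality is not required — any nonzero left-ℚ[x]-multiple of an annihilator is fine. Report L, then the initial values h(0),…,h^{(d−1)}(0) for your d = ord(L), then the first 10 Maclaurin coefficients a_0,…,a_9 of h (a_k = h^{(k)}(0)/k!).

L = (1 + 5·x) + (-1 - 2·x + x^2 + 2·x^3)·Dx  (order 1).
h: a_k = 4, 4, 8, 0, 16, -16, 48, -80, 176, -336, …
ICs: h(0) = 4.

f: a_k = 4, 4, 12, 20, 44, 84, 172, 340, 684, 1364, …
f∘r: x↦r, Dx↦Dx/r' in L_f ⇒ L₀.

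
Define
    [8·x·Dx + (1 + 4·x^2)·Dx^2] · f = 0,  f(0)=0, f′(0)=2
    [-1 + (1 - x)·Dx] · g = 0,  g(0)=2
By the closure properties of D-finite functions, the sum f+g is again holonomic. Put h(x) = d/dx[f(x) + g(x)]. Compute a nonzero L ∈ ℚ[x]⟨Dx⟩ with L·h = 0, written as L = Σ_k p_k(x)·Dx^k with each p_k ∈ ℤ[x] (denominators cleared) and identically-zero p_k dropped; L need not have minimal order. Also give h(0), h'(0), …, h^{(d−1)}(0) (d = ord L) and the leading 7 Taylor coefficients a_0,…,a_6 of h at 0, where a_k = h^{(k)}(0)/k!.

L = (8 - 32·x - 96·x^2) + (-7 + 8·x + 20·x^2 - 96·x^3)·Dx + (1 + 3·x + 12·x^3 - 16·x^4)·Dx^2  (order 2).
h: a_k = 4, 4, -2, 8, 42, 12, -114, …
ICs: h(0) = 4, h′(0) = 4.

f: a_k = 0, 2, 0, -8/3, 0, 32/5, 0, …
g: a_k = 2, 2, 2, 2, 2, 2, 2, …
f+g: L₀ = lclm(L_f,L_g), ord ≤ 2+1.
Differentiate: ansatz ord ≤ ord L₀ ⇒ L.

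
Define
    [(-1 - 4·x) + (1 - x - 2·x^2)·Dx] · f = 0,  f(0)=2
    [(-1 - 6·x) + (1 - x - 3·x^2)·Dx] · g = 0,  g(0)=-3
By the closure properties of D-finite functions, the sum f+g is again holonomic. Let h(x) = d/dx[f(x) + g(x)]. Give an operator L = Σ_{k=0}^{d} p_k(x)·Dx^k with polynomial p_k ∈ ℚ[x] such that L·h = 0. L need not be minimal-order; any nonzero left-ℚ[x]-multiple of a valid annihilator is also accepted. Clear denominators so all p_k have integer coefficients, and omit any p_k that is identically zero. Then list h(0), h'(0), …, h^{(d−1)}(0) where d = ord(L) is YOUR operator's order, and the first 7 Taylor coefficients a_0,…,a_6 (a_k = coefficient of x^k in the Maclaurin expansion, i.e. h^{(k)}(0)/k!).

L = (-6 - 264·x - 360·x^2 - 1176·x^3 - 2406·x^4 - 3600·x^5 + 1296·x^6) + (6 + 54·x + 114·x^2 + 96·x^3 + 27·x^4 - 2334·x^5 - 1872·x^6 + 864·x^7)·Dx + (-1 + 2·x - 11·x^2 - 18·x^3 + 158·x^4 + 61·x^5 - 377·x^6 - 168·x^7 + 108·x^8)·Dx^2  (order 2).
h: a_k = -1, -12, -33, -140, -390, -1230, -3367, …
ICs: h(0) = -1, h′(0) = -12.

f: a_k = 2, 2, 6, 10, 22, 42, 86, …
g: a_k = -3, -3, -12, -21, -57, -120, -291, …
f+g: L₀ = lclm(L_f,L_g), ord ≤ 1+1.
Derive L from L₀ (diff closure).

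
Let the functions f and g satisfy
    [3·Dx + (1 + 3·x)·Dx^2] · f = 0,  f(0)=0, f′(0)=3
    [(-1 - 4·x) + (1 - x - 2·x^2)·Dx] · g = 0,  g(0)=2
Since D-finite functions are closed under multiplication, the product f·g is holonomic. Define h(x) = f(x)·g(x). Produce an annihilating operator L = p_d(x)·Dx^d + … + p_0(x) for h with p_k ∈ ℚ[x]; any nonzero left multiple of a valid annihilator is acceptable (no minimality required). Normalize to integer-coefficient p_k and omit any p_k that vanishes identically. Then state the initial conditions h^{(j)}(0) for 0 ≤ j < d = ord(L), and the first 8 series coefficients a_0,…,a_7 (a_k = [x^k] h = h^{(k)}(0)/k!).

f: a_k = 0, 3, -9/2, 9, -81/4, 243/5, -243/2, 2187/7, …
g: a_k = 2, 2, 6, 10, 22, 42, 86, 170, …
h₀=f·g: eliminate ⇒ L₀, order ≤ 2·1.
L = (7 + 24·x) + (-1 + 17·x + 30·x^2)·Dx + (-1 - 2·x + 5·x^2 + 6·x^3)·Dx^2  (order 2).
h: a_k = 0, 6, -3, 27, -39/2, 1317/10, -1503/10, 51657/70, …
ICs: h(0) = 0, h′(0) = 6.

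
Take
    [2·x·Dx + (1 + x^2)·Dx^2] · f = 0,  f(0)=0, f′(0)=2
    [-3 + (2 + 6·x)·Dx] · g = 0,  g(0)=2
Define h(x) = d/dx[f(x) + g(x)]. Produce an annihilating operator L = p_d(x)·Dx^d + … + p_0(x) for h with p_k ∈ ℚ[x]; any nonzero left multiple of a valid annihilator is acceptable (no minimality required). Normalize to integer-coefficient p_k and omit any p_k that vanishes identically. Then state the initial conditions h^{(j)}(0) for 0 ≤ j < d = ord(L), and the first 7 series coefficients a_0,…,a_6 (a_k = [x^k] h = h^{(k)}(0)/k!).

f: a_k = 0, 2, 0, -2/3, 0, 2/5, 0, …
g: a_k = 2, 3, -9/4, 27/8, -405/64, 1701/128, -15309/512, …
f+g: L₀ = lclm(L_f,L_g), ord ≤ 2+1.
h=h₀': d/dx-closure on L₀ ⇒ L.
L = (-12 - 90·x + 36·x^2 + 54·x^3) + (-35 - 48·x - 102·x^2 + 144·x^3 + 189·x^4)·Dx + (-6 - 10·x + 36·x^2 + 44·x^3 + 42·x^4 + 54·x^5)·Dx^2  (order 2).
h: a_k = 5, -9/2, 65/8, -405/16, 8761/128, -45927/256, 503149/1024, …
ICs: h(0) = 5, h′(0) = -9/2.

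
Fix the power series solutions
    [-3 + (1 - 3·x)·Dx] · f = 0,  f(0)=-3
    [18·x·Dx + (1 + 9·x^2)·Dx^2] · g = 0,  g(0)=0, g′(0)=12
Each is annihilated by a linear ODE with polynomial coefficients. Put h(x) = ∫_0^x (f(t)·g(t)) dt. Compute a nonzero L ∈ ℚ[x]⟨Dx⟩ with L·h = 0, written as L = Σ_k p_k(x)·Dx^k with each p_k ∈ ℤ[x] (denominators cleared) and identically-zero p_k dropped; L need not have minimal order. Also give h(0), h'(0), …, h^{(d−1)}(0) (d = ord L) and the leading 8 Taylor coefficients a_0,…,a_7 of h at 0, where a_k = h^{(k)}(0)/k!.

f: a_k = -3, -9, -27, -81, -243, -729, -2187, -6561, …
g: a_k = 0, 12, 0, -36, 0, 972/5, 0, -8748/7, …
h₀=f·g: eliminate ⇒ L₀, order ≤ 1·2.
h=∫₀ˣh₀: take L = L₀·Dx.
L = 54·x·Dx + (6 - 18·x + 108·x^2)·Dx^2 + (-1 + 3·x - 9·x^2 + 27·x^3)·Dx^3  (order 3).
h: a_k = 0, 0, -18, -36, -54, -648/5, -2106/5, -37908/35, …
ICs: h(0) = 0, h′(0) = 0, h′′(0) = -36.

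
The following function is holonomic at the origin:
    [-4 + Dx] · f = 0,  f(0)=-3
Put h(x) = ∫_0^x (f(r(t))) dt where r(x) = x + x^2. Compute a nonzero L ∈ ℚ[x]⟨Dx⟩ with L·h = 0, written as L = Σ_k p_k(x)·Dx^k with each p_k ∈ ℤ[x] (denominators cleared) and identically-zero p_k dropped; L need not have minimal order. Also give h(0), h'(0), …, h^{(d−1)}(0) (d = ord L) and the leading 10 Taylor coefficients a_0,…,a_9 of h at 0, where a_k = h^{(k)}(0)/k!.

L = (-4 - 8·x)·Dx + Dx^2  (order 2).
h: a_k = 0, -3, -6, -12, -20, -152/5, -208/5, -5536/105, -6512/105, -480/7, …
ICs: h(0) = 0, h′(0) = -3.

f: a_k = -3, -12, -24, -32, -32, -128/5, -256/15, -1024/105, -512/105, -2048/945, …
L₀ from L_f via x↦r, Dx↦r'^{-1}Dx.
h=∫₀ˣh₀: take L = L₀·Dx.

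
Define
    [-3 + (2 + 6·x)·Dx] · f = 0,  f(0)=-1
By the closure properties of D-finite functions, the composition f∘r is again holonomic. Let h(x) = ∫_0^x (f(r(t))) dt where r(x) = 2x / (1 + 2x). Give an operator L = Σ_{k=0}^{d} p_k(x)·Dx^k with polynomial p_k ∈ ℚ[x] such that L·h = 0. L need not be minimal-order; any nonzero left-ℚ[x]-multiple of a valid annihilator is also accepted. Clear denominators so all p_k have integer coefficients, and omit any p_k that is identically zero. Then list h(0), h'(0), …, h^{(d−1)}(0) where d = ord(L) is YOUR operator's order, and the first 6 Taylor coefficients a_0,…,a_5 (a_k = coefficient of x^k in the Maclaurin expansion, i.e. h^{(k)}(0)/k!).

f: a_k = -1, -3/2, 9/8, -27/16, 405/128, -1701/256, …
L₀ from L_f via x↦r, Dx↦r'^{-1}Dx.
h=∫₀ˣh₀: take L = L₀·Dx.
L = -3·Dx + (1 + 10·x + 16·x^2)·Dx^2  (order 2).
h: a_k = 0, -1, -3/2, 7/2, -87/8, 1677/40, …
ICs: h(0) = 0, h′(0) = -1.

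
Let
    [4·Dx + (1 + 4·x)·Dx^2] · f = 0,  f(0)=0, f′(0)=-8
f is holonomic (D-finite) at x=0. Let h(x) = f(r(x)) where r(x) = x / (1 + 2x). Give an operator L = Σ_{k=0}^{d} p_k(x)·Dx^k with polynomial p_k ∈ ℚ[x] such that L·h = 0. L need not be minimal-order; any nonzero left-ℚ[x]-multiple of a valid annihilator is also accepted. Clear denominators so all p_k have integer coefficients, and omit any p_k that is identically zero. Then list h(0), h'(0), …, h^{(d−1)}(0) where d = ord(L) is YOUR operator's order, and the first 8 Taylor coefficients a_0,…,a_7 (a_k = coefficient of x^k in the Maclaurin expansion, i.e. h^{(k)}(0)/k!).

L = (8 + 24·x)·Dx + (1 + 8·x + 12·x^2)·Dx^2  (order 2).
h: a_k = 0, -8, 32, -416/3, 640, -15488/5, 46592/3, -559616/7, …
ICs: h(0) = 0, h′(0) = -8.

f: a_k = 0, -8, 16, -128/3, 128, -2048/5, 4096/3, -32768/7, …
L₀ from L_f via x↦r, Dx↦r'^{-1}Dx.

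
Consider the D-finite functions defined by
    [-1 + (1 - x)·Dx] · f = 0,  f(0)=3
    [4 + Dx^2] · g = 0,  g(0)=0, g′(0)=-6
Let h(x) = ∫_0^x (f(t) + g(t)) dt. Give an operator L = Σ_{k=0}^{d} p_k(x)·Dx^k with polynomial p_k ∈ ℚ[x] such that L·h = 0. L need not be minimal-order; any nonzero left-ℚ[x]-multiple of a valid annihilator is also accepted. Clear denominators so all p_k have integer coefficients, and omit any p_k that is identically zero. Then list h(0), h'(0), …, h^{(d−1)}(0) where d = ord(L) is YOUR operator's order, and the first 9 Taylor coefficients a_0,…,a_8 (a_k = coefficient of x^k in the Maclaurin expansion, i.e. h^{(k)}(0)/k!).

L = (20 - 16·x + 8·x^2)·Dx + (-12 + 28·x - 24·x^2 + 8·x^3)·Dx^2 + (5 - 4·x + 2·x^2)·Dx^3 + (-3 + 7·x - 6·x^2 + 2·x^3)·Dx^4  (order 4).
h: a_k = 0, 3, -3/2, 1, 7/4, 3/5, 11/30, 3/7, 323/840, …
ICs: h(0) = 0, h′(0) = 3, h′′(0) = -3, h′′′(0) = 6.

f: a_k = 3, 3, 3, 3, 3, 3, 3, 3, 3, …
g: a_k = 0, -6, 0, 4, 0, -4/5, 0, 8/105, 0, …
f+g: L₀ = lclm(L_f,L_g), ord ≤ 1+2.
h=∫h₀ ⇒ L = L₀·Dx.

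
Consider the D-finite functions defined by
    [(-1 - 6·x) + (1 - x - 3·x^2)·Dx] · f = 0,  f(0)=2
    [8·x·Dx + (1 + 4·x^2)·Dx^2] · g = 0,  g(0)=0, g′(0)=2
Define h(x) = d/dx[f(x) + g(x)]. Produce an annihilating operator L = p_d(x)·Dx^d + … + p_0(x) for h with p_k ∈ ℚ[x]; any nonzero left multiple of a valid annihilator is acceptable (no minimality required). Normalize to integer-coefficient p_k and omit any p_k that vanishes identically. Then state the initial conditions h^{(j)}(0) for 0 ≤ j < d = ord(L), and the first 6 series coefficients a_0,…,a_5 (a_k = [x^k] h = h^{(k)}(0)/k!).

L = (-32 + 128·x + 1488·x^2 + 2880·x^3 + 8424·x^4 + 2592·x^6) + (25 + 160·x + 214·x^2 + 1188·x^3 + 2628·x^4 + 6264·x^5 + 432·x^6 + 2592·x^7)·Dx + (-4 - 9·x - 54·x^2 + 66·x^3 + x^4 + 444·x^5 + 720·x^6 + 144·x^7 + 432·x^8)·Dx^2  (order 2).
h: a_k = 4, 16, 34, 152, 432, 1164, …
ICs: h(0) = 4, h′(0) = 16.

f: a_k = 2, 2, 8, 14, 38, 80, …
g: a_k = 0, 2, 0, -8/3, 0, 32/5, …
Weyl lclm of L_f,L_g ⇒ L₀ (ord ≤ 3).
h=h₀': d/dx-closure on L₀ ⇒ L.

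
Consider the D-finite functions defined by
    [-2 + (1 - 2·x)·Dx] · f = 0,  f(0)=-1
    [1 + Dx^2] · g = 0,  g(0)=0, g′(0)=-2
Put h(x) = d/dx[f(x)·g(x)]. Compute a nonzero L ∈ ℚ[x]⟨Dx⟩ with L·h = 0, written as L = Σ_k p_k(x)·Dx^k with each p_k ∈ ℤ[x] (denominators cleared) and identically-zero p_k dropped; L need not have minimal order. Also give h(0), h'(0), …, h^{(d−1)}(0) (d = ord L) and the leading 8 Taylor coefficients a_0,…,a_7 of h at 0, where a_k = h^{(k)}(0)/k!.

L = (-7 - 4·x + 4·x^2) + (-4 + 8·x)·Dx + (1 - 4·x + 4·x^2)·Dx^2  (order 2).
h: a_k = 2, 8, 23, 184/3, 1841/12, 1841/5, 309287/360, 618574/315, …
ICs: h(0) = 2, h′(0) = 8.

f: a_k = -1, -2, -4, -8, -16, -32, -64, -128, …
g: a_k = 0, -2, 0, 1/3, 0, -1/60, 0, 1/2520, …
f·g: L₀ = L_f ⊗_s L_g, ord ≤ 1·2.
h₀' ⇒ L via d/dx closure of L₀.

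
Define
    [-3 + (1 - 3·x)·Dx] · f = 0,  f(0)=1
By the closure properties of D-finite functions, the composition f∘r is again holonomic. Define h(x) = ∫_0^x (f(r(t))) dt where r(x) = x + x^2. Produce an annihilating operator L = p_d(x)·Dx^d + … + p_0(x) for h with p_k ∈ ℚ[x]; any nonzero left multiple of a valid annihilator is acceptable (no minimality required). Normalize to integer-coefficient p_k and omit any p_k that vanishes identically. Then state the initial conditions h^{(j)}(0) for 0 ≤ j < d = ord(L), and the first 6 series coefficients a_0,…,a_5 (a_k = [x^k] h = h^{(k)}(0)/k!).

L = (3 + 6·x)·Dx + (-1 + 3·x + 3·x^2)·Dx^2  (order 2).
h: a_k = 0, 1, 3/2, 4, 45/4, 171/5, …
ICs: h(0) = 0, h′(0) = 1.

f: a_k = 1, 3, 9, 27, 81, 243, …
Substitute x→r, Dx→(1/r')Dx; clear ⇒ L₀.
Integrate: L := L₀·Dx.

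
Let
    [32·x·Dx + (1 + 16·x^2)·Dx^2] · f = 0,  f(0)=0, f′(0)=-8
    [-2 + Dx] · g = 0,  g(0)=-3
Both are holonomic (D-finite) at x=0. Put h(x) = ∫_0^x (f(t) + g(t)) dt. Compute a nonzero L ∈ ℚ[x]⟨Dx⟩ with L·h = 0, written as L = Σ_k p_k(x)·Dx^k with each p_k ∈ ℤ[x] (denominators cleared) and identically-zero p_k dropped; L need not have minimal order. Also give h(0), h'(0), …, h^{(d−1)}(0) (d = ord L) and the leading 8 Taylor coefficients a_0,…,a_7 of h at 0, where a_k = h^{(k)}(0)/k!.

f: a_k = 0, -8, 0, 128/3, 0, -2048/5, 0, 32768/7, …
g: a_k = -3, -6, -6, -4, -2, -4/5, -4/15, -8/105, …
Sum ⇒ L₀ = lclm(L_f,L_g) in ℚ(x)⟨Dx⟩.
Integrate: L := L₀·Dx.
L = (32 - 64·x - 1536·x^2 - 1024·x^3)·Dx^2 + (-18 + 704·x^2 - 512·x^4)·Dx^3 + (1 + 16·x + 32·x^2 + 256·x^3 + 256·x^4)·Dx^4  (order 4).
h: a_k = 0, -3, -7, -2, 29/3, -2/5, -342/5, -4/105, …
ICs: h(0) = 0, h′(0) = -3, h′′(0) = -14, h′′′(0) = -12.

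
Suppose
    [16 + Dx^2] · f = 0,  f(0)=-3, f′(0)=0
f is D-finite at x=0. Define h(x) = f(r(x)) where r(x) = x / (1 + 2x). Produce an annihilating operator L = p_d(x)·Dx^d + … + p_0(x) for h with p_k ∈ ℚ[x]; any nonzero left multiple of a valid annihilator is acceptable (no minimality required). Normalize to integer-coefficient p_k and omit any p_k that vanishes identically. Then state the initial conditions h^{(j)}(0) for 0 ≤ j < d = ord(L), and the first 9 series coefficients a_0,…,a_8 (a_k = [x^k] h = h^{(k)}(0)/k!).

L = 16 + (4 + 24·x + 48·x^2 + 32·x^3)·Dx + (1 + 8·x + 24·x^2 + 32·x^3 + 16·x^4)·Dx^2  (order 2).
h: a_k = -3, 0, 24, -96, 256, -512, 9856/15, 1536/5, -602624/105, …
ICs: h(0) = -3, h′(0) = 0.

f: a_k = -3, 0, 24, 0, -32, 0, 256/15, 0, -512/105, …
f∘r: x↦r, Dx↦Dx/r' in L_f ⇒ L₀.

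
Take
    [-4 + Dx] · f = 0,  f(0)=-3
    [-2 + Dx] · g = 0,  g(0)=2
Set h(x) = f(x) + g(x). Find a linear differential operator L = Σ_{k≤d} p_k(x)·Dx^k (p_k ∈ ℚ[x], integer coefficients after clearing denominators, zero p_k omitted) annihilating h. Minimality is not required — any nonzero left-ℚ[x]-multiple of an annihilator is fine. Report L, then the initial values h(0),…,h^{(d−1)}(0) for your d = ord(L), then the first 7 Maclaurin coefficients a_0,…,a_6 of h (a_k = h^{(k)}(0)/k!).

f: a_k = -3, -12, -24, -32, -32, -128/5, -256/15, …
g: a_k = 2, 4, 4, 8/3, 4/3, 8/15, 8/45, …
Sum ⇒ L₀ = lclm(L_f,L_g) in ℚ(x)⟨Dx⟩.
L = 8 - 6·Dx + Dx^2  (order 2).
h: a_k = -1, -8, -20, -88/3, -92/3, -376/15, -152/9, …
ICs: h(0) = -1, h′(0) = -8.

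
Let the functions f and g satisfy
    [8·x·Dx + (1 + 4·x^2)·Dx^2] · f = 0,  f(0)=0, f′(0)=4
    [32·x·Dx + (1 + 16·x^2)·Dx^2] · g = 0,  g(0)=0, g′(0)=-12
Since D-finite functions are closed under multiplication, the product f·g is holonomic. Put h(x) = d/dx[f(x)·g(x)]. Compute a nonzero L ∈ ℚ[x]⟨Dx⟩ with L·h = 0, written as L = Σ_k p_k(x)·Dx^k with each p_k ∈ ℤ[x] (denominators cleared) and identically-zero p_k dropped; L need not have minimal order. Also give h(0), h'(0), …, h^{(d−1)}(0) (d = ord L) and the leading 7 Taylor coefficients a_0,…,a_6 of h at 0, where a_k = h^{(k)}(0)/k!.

L = (-1536·x - 51200·x^3 - 262144·x^5 + 655360·x^7 + 6291456·x^9) + (-80 - 6592·x^2 - 92160·x^4 - 229376·x^6 + 2293760·x^8 + 9437184·x^10)·Dx + (-160·x - 4480·x^3 - 30720·x^5 + 69632·x^7 + 1310720·x^9 + 3145728·x^11)·Dx^2 + (-1 - 40·x^2 - 464·x^4 + 29696·x^8 + 163840·x^10 + 262144·x^12)·Dx^3  (order 3).
h: a_k = 0, -96, 0, 1280, 0, -88576/5, 0, …
ICs: h(0) = 0, h′(0) = -96, h′′(0) = 0.

f: a_k = 0, 4, 0, -16/3, 0, 64/5, 0, …
g: a_k = 0, -12, 0, 64, 0, -3072/5, 0, …
Sym-product of L_f,L_g gives L₀ (≤ ord 4).
Derive L from L₀ (diff closure).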